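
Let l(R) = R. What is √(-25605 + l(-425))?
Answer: I*√26030 ≈ 161.34*I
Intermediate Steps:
√(-25605 + l(-425)) = √(-25605 - 425) = √(-26030) = I*√26030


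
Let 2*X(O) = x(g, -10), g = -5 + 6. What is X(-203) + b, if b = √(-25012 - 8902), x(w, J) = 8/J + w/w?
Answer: ⅒ + I*√33914 ≈ 0.1 + 184.16*I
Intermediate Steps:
g = 1
x(w, J) = 1 + 8/J (x(w, J) = 8/J + 1 = 1 + 8/J)
X(O) = ⅒ (X(O) = ((8 - 10)/(-10))/2 = (-⅒*(-2))/2 = (½)*(⅕) = ⅒)
b = I*√33914 (b = √(-33914) = I*√33914 ≈ 184.16*I)
X(-203) + b = ⅒ + I*√33914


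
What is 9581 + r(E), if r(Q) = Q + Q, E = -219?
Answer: 9143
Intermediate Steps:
r(Q) = 2*Q
9581 + r(E) = 9581 + 2*(-219) = 9581 - 438 = 9143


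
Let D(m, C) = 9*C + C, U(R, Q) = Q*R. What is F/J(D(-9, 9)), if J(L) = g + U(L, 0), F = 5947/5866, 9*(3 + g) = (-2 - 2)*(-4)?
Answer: -53523/64526 ≈ -0.82948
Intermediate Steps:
g = -11/9 (g = -3 + ((-2 - 2)*(-4))/9 = -3 + (-4*(-4))/9 = -3 + (1/9)*16 = -3 + 16/9 = -11/9 ≈ -1.2222)
D(m, C) = 10*C
F = 5947/5866 (F = 5947*(1/5866) = 5947/5866 ≈ 1.0138)
J(L) = -11/9 (J(L) = -11/9 + 0*L = -11/9 + 0 = -11/9)
F/J(D(-9, 9)) = 5947/(5866*(-11/9)) = (5947/5866)*(-9/11) = -53523/64526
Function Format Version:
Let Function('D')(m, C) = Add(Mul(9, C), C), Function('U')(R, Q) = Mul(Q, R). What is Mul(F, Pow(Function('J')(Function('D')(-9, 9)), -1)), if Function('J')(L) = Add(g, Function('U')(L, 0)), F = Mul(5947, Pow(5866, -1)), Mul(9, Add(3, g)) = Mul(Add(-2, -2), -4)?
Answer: Rational(-53523, 64526) ≈ -0.82948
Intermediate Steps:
g = Rational(-11, 9) (g = Add(-3, Mul(Rational(1, 9), Mul(Add(-2, -2), -4))) = Add(-3, Mul(Rational(1, 9), Mul(-4, -4))) = Add(-3, Mul(Rational(1, 9), 16)) = Add(-3, Rational(16, 9)) = Rational(-11, 9) ≈ -1.2222)
Function('D')(m, C) = Mul(10, C)
F = Rational(5947, 5866) (F = Mul(5947, Rational(1, 5866)) = Rational(5947, 5866) ≈ 1.0138)
Function('J')(L) = Rational(-11, 9) (Function('J')(L) = Add(Rational(-11, 9), Mul(0, L)) = Add(Rational(-11, 9), 0) = Rational(-11, 9))
Mul(F, Pow(Function('J')(Function('D')(-9, 9)), -1)) = Mul(Rational(5947, 5866), Pow(Rational(-11, 9), -1)) = Mul(Rational(5947, 5866), Rational(-9, 11)) = Rational(-53523, 64526)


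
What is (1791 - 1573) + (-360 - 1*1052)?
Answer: -1194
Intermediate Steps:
(1791 - 1573) + (-360 - 1*1052) = 218 + (-360 - 1052) = 218 - 1412 = -1194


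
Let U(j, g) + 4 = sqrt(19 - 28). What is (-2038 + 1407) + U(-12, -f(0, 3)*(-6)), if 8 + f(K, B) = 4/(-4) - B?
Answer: -635 + 3*I ≈ -635.0 + 3.0*I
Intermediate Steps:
f(K, B) = -9 - B (f(K, B) = -8 + (4/(-4) - B) = -8 + (4*(-1/4) - B) = -8 + (-1 - B) = -9 - B)
U(j, g) = -4 + 3*I (U(j, g) = -4 + sqrt(19 - 28) = -4 + sqrt(-9) = -4 + 3*I)
(-2038 + 1407) + U(-12, -f(0, 3)*(-6)) = (-2038 + 1407) + (-4 + 3*I) = -631 + (-4 + 3*I) = -635 + 3*I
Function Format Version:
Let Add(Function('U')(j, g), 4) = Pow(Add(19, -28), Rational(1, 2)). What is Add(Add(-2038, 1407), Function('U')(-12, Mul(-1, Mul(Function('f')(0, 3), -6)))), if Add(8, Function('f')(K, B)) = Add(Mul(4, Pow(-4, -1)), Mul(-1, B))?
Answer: Add(-635, Mul(3, I)) ≈ Add(-635.00, Mul(3.0000, I))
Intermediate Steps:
Function('f')(K, B) = Add(-9, Mul(-1, B)) (Function('f')(K, B) = Add(-8, Add(Mul(4, Pow(-4, -1)), Mul(-1, B))) = Add(-8, Add(Mul(4, Rational(-1, 4)), Mul(-1, B))) = Add(-8, Add(-1, Mul(-1, B))) = Add(-9, Mul(-1, B)))
Function('U')(j, g) = Add(-4, Mul(3, I)) (Function('U')(j, g) = Add(-4, Pow(Add(19, -28), Rational(1, 2))) = Add(-4, Pow(-9, Rational(1, 2))) = Add(-4, Mul(3, I)))
Add(Add(-2038, 1407), Function('U')(-12, Mul(-1, Mul(Function('f')(0, 3), -6)))) = Add(Add(-2038, 1407), Add(-4, Mul(3, I))) = Add(-631, Add(-4, Mul(3, I))) = Add(-635, Mul(3, I))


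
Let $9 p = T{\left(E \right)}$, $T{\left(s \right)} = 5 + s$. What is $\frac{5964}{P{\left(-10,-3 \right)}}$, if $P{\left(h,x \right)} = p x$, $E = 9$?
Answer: $-1278$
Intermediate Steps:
$p = \frac{14}{9}$ ($p = \frac{5 + 9}{9} = \frac{1}{9} \cdot 14 = \frac{14}{9} \approx 1.5556$)
$P{\left(h,x \right)} = \frac{14 x}{9}$
$\frac{5964}{P{\left(-10,-3 \right)}} = \frac{5964}{\frac{14}{9} \left(-3\right)} = \frac{5964}{- \frac{14}{3}} = 5964 \left(- \frac{3}{14}\right) = -1278$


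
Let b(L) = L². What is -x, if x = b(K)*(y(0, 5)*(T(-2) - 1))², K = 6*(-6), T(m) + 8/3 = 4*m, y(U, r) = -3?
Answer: -1587600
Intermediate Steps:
T(m) = -8/3 + 4*m
K = -36
x = 1587600 (x = (-36)²*(-3*((-8/3 + 4*(-2)) - 1))² = 1296*(-3*((-8/3 - 8) - 1))² = 1296*(-3*(-32/3 - 1))² = 1296*(-3*(-35/3))² = 1296*35² = 1296*1225 = 1587600)
-x = -1*1587600 = -1587600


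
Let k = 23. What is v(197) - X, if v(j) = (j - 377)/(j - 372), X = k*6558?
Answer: -5279154/35 ≈ -1.5083e+5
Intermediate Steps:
X = 150834 (X = 23*6558 = 150834)
v(j) = (-377 + j)/(-372 + j)
v(197) - X = (-377 + 197)/(-372 + 197) - 1*150834 = -180/(-175) - 150834 = -1/175*(-180) - 150834 = 36/35 - 150834 = -5279154/35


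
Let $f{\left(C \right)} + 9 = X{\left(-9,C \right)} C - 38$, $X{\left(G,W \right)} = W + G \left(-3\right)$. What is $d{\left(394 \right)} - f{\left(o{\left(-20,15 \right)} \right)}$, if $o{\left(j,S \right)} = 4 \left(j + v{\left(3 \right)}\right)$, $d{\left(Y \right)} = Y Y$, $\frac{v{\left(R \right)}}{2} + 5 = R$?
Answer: $148659$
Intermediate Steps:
$v{\left(R \right)} = -10 + 2 R$
$d{\left(Y \right)} = Y^{2}$
$o{\left(j,S \right)} = -16 + 4 j$ ($o{\left(j,S \right)} = 4 \left(j + \left(-10 + 2 \cdot 3\right)\right) = 4 \left(j + \left(-10 + 6\right)\right) = 4 \left(j - 4\right) = 4 \left(-4 + j\right) = -16 + 4 j$)
$X{\left(G,W \right)} = W - 3 G$
$f{\left(C \right)} = -47 + C \left(27 + C\right)$ ($f{\left(C \right)} = -9 + \left(\left(C - -27\right) C - 38\right) = -9 + \left(\left(C + 27\right) C - 38\right) = -9 + \left(\left(27 + C\right) C - 38\right) = -9 + \left(C \left(27 + C\right) - 38\right) = -9 + \left(-38 + C \left(27 + C\right)\right) = -47 + C \left(27 + C\right)$)
$d{\left(394 \right)} - f{\left(o{\left(-20,15 \right)} \right)} = 394^{2} - \left(-47 + \left(-16 + 4 \left(-20\right)\right) \left(27 + \left(-16 + 4 \left(-20\right)\right)\right)\right) = 155236 - \left(-47 + \left(-16 - 80\right) \left(27 - 96\right)\right) = 155236 - \left(-47 - 96 \left(27 - 96\right)\right) = 155236 - \left(-47 - -6624\right) = 155236 - \left(-47 + 6624\right) = 155236 - 6577 = 148659$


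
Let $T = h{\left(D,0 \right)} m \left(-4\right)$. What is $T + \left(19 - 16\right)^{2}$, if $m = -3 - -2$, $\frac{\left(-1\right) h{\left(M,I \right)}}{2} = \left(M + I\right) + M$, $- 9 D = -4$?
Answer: $\frac{17}{9} \approx 1.8889$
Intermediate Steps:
$D = \frac{4}{9}$ ($D = \left(- \frac{1}{9}\right) \left(-4\right) = \frac{4}{9} \approx 0.44444$)
$h{\left(M,I \right)} = - 4 M - 2 I$ ($h{\left(M,I \right)} = - 2 \left(\left(M + I\right) + M\right) = - 2 \left(\left(I + M\right) + M\right) = - 2 \left(I + 2 M\right) = - 4 M - 2 I$)
$m = -1$ ($m = -3 + 2 = -1$)
$T = - \frac{64}{9}$ ($T = \left(\left(-4\right) \frac{4}{9} - 0\right) \left(-1\right) \left(-4\right) = \left(- \frac{16}{9} + 0\right) \left(-1\right) \left(-4\right) = \left(- \frac{16}{9}\right) \left(-1\right) \left(-4\right) = \frac{16}{9} \left(-4\right) = - \frac{64}{9} \approx -7.1111$)
$T + \left(19 - 16\right)^{2} = - \frac{64}{9} + \left(19 - 16\right)^{2} = - \frac{64}{9} + 3^{2} = - \frac{64}{9} + 9 = \frac{17}{9}$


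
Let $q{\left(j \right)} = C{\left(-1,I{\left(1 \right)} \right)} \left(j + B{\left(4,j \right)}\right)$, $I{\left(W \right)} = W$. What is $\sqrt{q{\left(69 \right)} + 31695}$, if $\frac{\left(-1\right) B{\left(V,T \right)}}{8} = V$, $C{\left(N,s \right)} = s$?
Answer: $2 \sqrt{7933} \approx 178.13$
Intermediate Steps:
$B{\left(V,T \right)} = - 8 V$
$q{\left(j \right)} = -32 + j$ ($q{\left(j \right)} = 1 \left(j - 32\right) = 1 \left(-32 + j\right) = -32 + j$)
$\sqrt{q{\left(69 \right)} + 31695} = \sqrt{\left(-32 + 69\right) + 31695} = \sqrt{37 + 31695} = \sqrt{31732} = 2 \sqrt{7933}$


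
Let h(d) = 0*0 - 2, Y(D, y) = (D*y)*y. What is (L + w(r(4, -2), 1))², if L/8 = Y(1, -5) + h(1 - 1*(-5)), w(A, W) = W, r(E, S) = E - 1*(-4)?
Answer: 34225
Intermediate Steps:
r(E, S) = 4 + E (r(E, S) = E + 4 = 4 + E)
Y(D, y) = D*y²
h(d) = -2 (h(d) = 0 - 2 = -2)
L = 184 (L = 8*(1*(-5)² - 2) = 8*(1*25 - 2) = 8*(25 - 2) = 8*23 = 184)
(L + w(r(4, -2), 1))² = (184 + 1)² = 185² = 34225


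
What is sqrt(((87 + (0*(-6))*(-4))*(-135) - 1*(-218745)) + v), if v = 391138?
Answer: sqrt(598138) ≈ 773.39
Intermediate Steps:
sqrt(((87 + (0*(-6))*(-4))*(-135) - 1*(-218745)) + v) = sqrt(((87 + (0*(-6))*(-4))*(-135) - 1*(-218745)) + 391138) = sqrt(((87 + 0*(-4))*(-135) + 218745) + 391138) = sqrt(((87 + 0)*(-135) + 218745) + 391138) = sqrt((87*(-135) + 218745) + 391138) = sqrt((-11745 + 218745) + 391138) = sqrt(207000 + 391138) = sqrt(598138)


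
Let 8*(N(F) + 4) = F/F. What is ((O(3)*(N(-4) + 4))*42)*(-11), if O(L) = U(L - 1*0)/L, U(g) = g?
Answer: -231/4 ≈ -57.750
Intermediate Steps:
O(L) = 1 (O(L) = (L - 1*0)/L = (L + 0)/L = L/L = 1)
N(F) = -31/8 (N(F) = -4 + (F/F)/8 = -4 + (1/8)*1 = -4 + 1/8 = -31/8)
((O(3)*(N(-4) + 4))*42)*(-11) = ((1*(-31/8 + 4))*42)*(-11) = ((1*(1/8))*42)*(-11) = ((1/8)*42)*(-11) = (21/4)*(-11) = -231/4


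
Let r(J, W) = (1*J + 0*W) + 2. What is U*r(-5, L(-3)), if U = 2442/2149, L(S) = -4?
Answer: -7326/2149 ≈ -3.4090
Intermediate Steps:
U = 2442/2149 (U = 2442*(1/2149) = 2442/2149 ≈ 1.1363)
r(J, W) = 2 + J (r(J, W) = (J + 0) + 2 = J + 2 = 2 + J)
U*r(-5, L(-3)) = 2442*(2 - 5)/2149 = (2442/2149)*(-3) = -7326/2149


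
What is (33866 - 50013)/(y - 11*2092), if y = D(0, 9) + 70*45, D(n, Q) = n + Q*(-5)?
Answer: 16147/19907 ≈ 0.81112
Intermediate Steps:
D(n, Q) = n - 5*Q
y = 3105 (y = (0 - 5*9) + 70*45 = (0 - 45) + 3150 = -45 + 3150 = 3105)
(33866 - 50013)/(y - 11*2092) = (33866 - 50013)/(3105 - 11*2092) = -16147/(3105 - 23012) = -16147/(-19907) = -16147*(-1/19907) = 16147/19907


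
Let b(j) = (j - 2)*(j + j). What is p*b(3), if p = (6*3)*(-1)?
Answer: -108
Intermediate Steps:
b(j) = 2*j*(-2 + j) (b(j) = (-2 + j)*(2*j) = 2*j*(-2 + j))
p = -18 (p = 18*(-1) = -18)
p*b(3) = -36*3*(-2 + 3) = -36*3 = -18*6 = -108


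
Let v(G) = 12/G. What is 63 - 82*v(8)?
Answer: -60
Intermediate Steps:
63 - 82*v(8) = 63 - 984/8 = 63 - 82*3/2 = 63 - 123 = -60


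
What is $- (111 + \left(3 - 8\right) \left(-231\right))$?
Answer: $-1266$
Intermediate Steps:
$- (111 + \left(3 - 8\right) \left(-231\right)) = - (111 - -1155) = - (111 + 1155) = \left(-1\right) 1266 = -1266$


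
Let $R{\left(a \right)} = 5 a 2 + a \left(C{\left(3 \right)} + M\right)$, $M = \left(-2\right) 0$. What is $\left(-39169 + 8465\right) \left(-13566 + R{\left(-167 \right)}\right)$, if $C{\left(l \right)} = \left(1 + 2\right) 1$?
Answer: $483188848$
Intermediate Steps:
$C{\left(l \right)} = 3$ ($C{\left(l \right)} = 3 \cdot 1 = 3$)
$M = 0$
$R{\left(a \right)} = 13 a$ ($R{\left(a \right)} = 5 a 2 + a \left(3 + 0\right) = 10 a + a 3 = 10 a + 3 a = 13 a$)
$\left(-39169 + 8465\right) \left(-13566 + R{\left(-167 \right)}\right) = \left(-39169 + 8465\right) \left(-13566 + 13 \left(-167\right)\right) = - 30704 \left(-13566 - 2171\right) = \left(-30704\right) \left(-15737\right) = 483188848$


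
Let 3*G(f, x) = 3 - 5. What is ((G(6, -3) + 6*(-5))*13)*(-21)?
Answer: 8372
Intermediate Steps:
G(f, x) = -2/3 (G(f, x) = (3 - 5)/3 = (1/3)*(-2) = -2/3)
((G(6, -3) + 6*(-5))*13)*(-21) = ((-2/3 + 6*(-5))*13)*(-21) = ((-2/3 - 30)*13)*(-21) = -92/3*13*(-21) = -1196/3*(-21) = 8372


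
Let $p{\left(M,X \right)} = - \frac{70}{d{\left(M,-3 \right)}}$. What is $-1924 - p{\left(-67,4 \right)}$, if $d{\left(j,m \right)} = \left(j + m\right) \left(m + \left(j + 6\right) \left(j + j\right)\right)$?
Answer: $- \frac{15721005}{8171} \approx -1924.0$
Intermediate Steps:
$d{\left(j,m \right)} = \left(j + m\right) \left(m + 2 j \left(6 + j\right)\right)$ ($d{\left(j,m \right)} = \left(j + m\right) \left(m + \left(6 + j\right) 2 j\right) = \left(j + m\right) \left(m + 2 j \left(6 + j\right)\right)$)
$p{\left(M,X \right)} = - \frac{70}{9 - 39 M + 2 M^{3} + 6 M^{2}}$ ($p{\left(M,X \right)} = - \frac{70}{\left(-3\right)^{2} + 2 M^{3} + 12 M^{2} + 2 \left(-3\right) M^{2} + 13 M \left(-3\right)} = - \frac{70}{9 + 2 M^{3} + 12 M^{2} - 6 M^{2} - 39 M} = - \frac{70}{9 - 39 M + 2 M^{3} + 6 M^{2}}$)
$-1924 - p{\left(-67,4 \right)} = -1924 - - \frac{70}{9 - -2613 + 2 \left(-67\right)^{3} + 6 \left(-67\right)^{2}} = -1924 - - \frac{70}{9 + 2613 + 2 \left(-300763\right) + 6 \cdot 4489} = -1924 - - \frac{70}{9 + 2613 - 601526 + 26934} = -1924 - - \frac{70}{-571970} = -1924 - \left(-70\right) \left(- \frac{1}{571970}\right) = -1924 - \frac{1}{8171} = - \frac{15721005}{8171}$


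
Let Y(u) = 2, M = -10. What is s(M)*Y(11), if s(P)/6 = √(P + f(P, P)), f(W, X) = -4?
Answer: 12*I*√14 ≈ 44.9*I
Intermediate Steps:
s(P) = 6*√(-4 + P) (s(P) = 6*√(P - 4) = 6*√(-4 + P))
s(M)*Y(11) = (6*√(-4 - 10))*2 = (6*√(-14))*2 = (6*(I*√14))*2 = (6*I*√14)*2 = 12*I*√14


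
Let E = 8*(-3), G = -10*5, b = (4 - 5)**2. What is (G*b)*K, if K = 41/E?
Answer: 1025/12 ≈ 85.417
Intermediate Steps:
b = 1 (b = (-1)**2 = 1)
G = -50
E = -24
K = -41/24 (K = 41/(-24) = 41*(-1/24) = -41/24 ≈ -1.7083)
(G*b)*K = -50*1*(-41/24) = -50*(-41/24) = 1025/12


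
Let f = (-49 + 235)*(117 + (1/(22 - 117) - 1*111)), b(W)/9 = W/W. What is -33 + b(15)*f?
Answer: 949371/95 ≈ 9993.4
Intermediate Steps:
b(W) = 9 (b(W) = 9*(W/W) = 9*1 = 9)
f = 105834/95 (f = 186*(117 + (1/(-95) - 111)) = 186*(117 + (-1/95 - 111)) = 186*(117 - 10546/95) = 186*(569/95) = 105834/95 ≈ 1114.0)
-33 + b(15)*f = -33 + 9*(105834/95) = -33 + 952506/95 = 949371/95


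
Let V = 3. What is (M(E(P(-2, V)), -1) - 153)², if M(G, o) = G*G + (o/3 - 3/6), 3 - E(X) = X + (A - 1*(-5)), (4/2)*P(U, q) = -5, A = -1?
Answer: 3308761/144 ≈ 22978.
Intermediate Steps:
P(U, q) = -5/2 (P(U, q) = (½)*(-5) = -5/2)
E(X) = -1 - X (E(X) = 3 - (X + (-1 - 1*(-5))) = 3 - (X + (-1 + 5)) = 3 - (X + 4) = 3 - (4 + X) = 3 + (-4 - X) = -1 - X)
M(G, o) = -½ + G² + o/3 (M(G, o) = G² + (o*(⅓) - 3*⅙) = G² + (o/3 - ½) = G² + (-½ + o/3) = -½ + G² + o/3)
(M(E(P(-2, V)), -1) - 153)² = ((-½ + (-1 - 1*(-5/2))² + (⅓)*(-1)) - 153)² = ((-½ + (-1 + 5/2)² - ⅓) - 153)² = ((-½ + (3/2)² - ⅓) - 153)² = ((-½ + 9/4 - ⅓) - 153)² = (17/12 - 153)² = (-1819/12)² = 3308761/144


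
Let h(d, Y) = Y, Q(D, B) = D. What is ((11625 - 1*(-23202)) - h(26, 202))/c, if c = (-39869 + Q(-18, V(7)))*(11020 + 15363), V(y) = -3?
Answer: -34625/1052338721 ≈ -3.2903e-5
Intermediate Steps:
c = -1052338721 (c = (-39869 - 18)*(11020 + 15363) = -39887*26383 = -1052338721)
((11625 - 1*(-23202)) - h(26, 202))/c = ((11625 - 1*(-23202)) - 1*202)/(-1052338721) = ((11625 + 23202) - 202)*(-1/1052338721) = (34827 - 202)*(-1/1052338721) = 34625*(-1/1052338721) = -34625/1052338721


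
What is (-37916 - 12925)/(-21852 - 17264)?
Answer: 7263/5588 ≈ 1.2997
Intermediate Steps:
(-37916 - 12925)/(-21852 - 17264) = -50841/(-39116) = -50841*(-1/39116) = 7263/5588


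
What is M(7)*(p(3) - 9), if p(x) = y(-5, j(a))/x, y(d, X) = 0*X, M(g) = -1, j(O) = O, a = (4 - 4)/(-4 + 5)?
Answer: 9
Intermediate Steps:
a = 0 (a = 0/1 = 0*1 = 0)
y(d, X) = 0
p(x) = 0 (p(x) = 0/x = 0)
M(7)*(p(3) - 9) = -(0 - 9) = -1*(-9) = 9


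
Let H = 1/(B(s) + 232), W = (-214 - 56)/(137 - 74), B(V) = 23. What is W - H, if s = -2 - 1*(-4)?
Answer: -7657/1785 ≈ -4.2896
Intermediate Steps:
s = 2 (s = -2 + 4 = 2)
W = -30/7 (W = -270/63 = -270*1/63 = -30/7 ≈ -4.2857)
H = 1/255 (H = 1/(23 + 232) = 1/255 ≈ 0.0039216)
W - H = -30/7 - 1*1/255 = -30/7 - 1/255 = -7657/1785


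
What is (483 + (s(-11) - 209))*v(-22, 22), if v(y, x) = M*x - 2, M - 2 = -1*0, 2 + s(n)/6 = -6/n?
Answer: 122556/11 ≈ 11141.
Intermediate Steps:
s(n) = -12 - 36/n (s(n) = -12 + 6*(-6/n) = -12 - 36/n)
M = 2 (M = 2 - 1*0 = 2 + 0 = 2)
v(y, x) = -2 + 2*x (v(y, x) = 2*x - 2 = -2 + 2*x)
(483 + (s(-11) - 209))*v(-22, 22) = (483 + ((-12 - 36/(-11)) - 209))*(-2 + 2*22) = (483 + ((-12 - 36*(-1/11)) - 209))*(-2 + 44) = (483 + ((-12 + 36/11) - 209))*42 = (483 + (-96/11 - 209))*42 = (483 - 2395/11)*42 = (2918/11)*42 = 122556/11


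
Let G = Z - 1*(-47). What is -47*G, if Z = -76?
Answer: 1363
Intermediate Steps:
G = -29 (G = -76 - 1*(-47) = -76 + 47 = -29)
-47*G = -47*(-29) = 1363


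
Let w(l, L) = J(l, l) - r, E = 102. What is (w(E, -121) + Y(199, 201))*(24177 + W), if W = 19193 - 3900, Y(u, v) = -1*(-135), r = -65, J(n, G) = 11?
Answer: 8328170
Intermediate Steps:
Y(u, v) = 135
W = 15293
w(l, L) = 76 (w(l, L) = 11 - 1*(-65) = 11 + 65 = 76)
(w(E, -121) + Y(199, 201))*(24177 + W) = (76 + 135)*(24177 + 15293) = 211*39470 = 8328170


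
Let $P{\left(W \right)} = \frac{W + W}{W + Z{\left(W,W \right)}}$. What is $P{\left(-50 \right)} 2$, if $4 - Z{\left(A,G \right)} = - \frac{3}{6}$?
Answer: $\frac{400}{91} \approx 4.3956$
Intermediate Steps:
$Z{\left(A,G \right)} = \frac{9}{2}$ ($Z{\left(A,G \right)} = 4 - - \frac{3}{6} = 4 - \left(-3\right) \frac{1}{6} = 4 - - \frac{1}{2} = 4 + \frac{1}{2} = \frac{9}{2}$)
$P{\left(W \right)} = \frac{2 W}{\frac{9}{2} + W}$ ($P{\left(W \right)} = \frac{W + W}{W + \frac{9}{2}} = \frac{2 W}{\frac{9}{2} + W}$)
$P{\left(-50 \right)} 2 = 4 \left(-50\right) \frac{1}{9 + 2 \left(-50\right)} 2 = 4 \left(-50\right) \frac{1}{9 - 100} \cdot 2 = 4 \left(-50\right) \frac{1}{-91} \cdot 2 = 4 \left(-50\right) \left(- \frac{1}{91}\right) 2 = \frac{200}{91} \cdot 2 = \frac{400}{91}$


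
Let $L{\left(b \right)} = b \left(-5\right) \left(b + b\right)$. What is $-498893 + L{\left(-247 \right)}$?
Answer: $-1108983$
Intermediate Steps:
$L{\left(b \right)} = - 10 b^{2}$ ($L{\left(b \right)} = - 5 b 2 b = - 10 b^{2}$)
$-498893 + L{\left(-247 \right)} = -498893 - 10 \left(-247\right)^{2} = -498893 - 610090 = -1108983$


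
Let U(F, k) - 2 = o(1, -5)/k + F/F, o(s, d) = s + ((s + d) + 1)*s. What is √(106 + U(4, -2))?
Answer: √110 ≈ 10.488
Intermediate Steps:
o(s, d) = s + s*(1 + d + s) (o(s, d) = s + ((d + s) + 1)*s = s + (1 + d + s)*s = s + s*(1 + d + s))
U(F, k) = 3 - 2/k (U(F, k) = 2 + ((1*(2 - 5 + 1))/k + F/F) = 2 + ((1*(-2))/k + 1) = 2 + (-2/k + 1) = 2 + (1 - 2/k) = 3 - 2/k)
√(106 + U(4, -2)) = √(106 + (3 - 2/(-2))) = √(106 + (3 - 2*(-½))) = √(106 + (3 + 1)) = √(106 + 4) = √110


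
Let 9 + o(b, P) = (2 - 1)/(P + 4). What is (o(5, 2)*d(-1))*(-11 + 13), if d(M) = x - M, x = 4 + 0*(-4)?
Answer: -265/3 ≈ -88.333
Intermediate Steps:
x = 4 (x = 4 + 0 = 4)
d(M) = 4 - M
o(b, P) = -9 + 1/(4 + P) (o(b, P) = -9 + (2 - 1)/(P + 4) = -9 + 1/(4 + P))
(o(5, 2)*d(-1))*(-11 + 13) = (((-35 - 9*2)/(4 + 2))*(4 - 1*(-1)))*(-11 + 13) = (((-35 - 18)/6)*(4 + 1))*2 = (((⅙)*(-53))*5)*2 = -53/6*5*2 = -265/6*2 = -265/3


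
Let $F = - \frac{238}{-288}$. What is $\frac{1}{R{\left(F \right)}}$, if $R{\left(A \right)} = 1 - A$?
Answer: $\frac{144}{25} \approx 5.76$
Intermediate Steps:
$F = \frac{119}{144}$ ($F = \left(-238\right) \left(- \frac{1}{288}\right) = \frac{119}{144} \approx 0.82639$)
$\frac{1}{R{\left(F \right)}} = \frac{1}{1 - \frac{119}{144}} = \frac{1}{\frac{25}{144}} = \frac{144}{25}$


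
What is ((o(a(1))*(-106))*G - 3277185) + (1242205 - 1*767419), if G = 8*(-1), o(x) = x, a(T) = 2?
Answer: -2800703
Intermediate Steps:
G = -8
((o(a(1))*(-106))*G - 3277185) + (1242205 - 1*767419) = ((2*(-106))*(-8) - 3277185) + (1242205 - 1*767419) = (-212*(-8) - 3277185) + (1242205 - 767419) = (1696 - 3277185) + 474786 = -3275489 + 474786 = -2800703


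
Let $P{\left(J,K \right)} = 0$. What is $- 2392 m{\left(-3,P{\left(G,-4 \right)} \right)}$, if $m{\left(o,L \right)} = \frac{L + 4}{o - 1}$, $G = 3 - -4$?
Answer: $2392$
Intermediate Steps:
$G = 7$ ($G = 3 + 4 = 7$)
$m{\left(o,L \right)} = \frac{4 + L}{-1 + o}$
$- 2392 m{\left(-3,P{\left(G,-4 \right)} \right)} = - 2392 \frac{4 + 0}{-1 - 3} = - 2392 \frac{1}{-4} \cdot 4 = - 2392 \left(\left(- \frac{1}{4}\right) 4\right) = \left(-2392\right) \left(-1\right) = 2392$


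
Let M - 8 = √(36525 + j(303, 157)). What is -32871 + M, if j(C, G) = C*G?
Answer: -32863 + 24*√146 ≈ -32573.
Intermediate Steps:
M = 8 + 24*√146 (M = 8 + √(36525 + 303*157) = 8 + √(36525 + 47571) = 8 + √84096 = 8 + 24*√146 ≈ 297.99)
-32871 + M = -32871 + (8 + 24*√146) = -32863 + 24*√146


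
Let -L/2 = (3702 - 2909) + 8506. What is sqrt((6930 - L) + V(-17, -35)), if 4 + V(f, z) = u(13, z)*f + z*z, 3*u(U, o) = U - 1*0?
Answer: sqrt(240078)/3 ≈ 163.33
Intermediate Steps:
u(U, o) = U/3 (u(U, o) = (U - 1*0)/3 = (U + 0)/3 = U/3)
V(f, z) = -4 + z**2 + 13*f/3 (V(f, z) = -4 + (((1/3)*13)*f + z*z) = -4 + (13*f/3 + z**2) = -4 + (z**2 + 13*f/3) = -4 + z**2 + 13*f/3)
L = -18598 (L = -2*((3702 - 2909) + 8506) = -2*(793 + 8506) = -2*9299 = -18598)
sqrt((6930 - L) + V(-17, -35)) = sqrt((6930 - 1*(-18598)) + (-4 + (-35)**2 + (13/3)*(-17))) = sqrt((6930 + 18598) + (-4 + 1225 - 221/3)) = sqrt(25528 + 3442/3) = sqrt(80026/3) = sqrt(240078)/3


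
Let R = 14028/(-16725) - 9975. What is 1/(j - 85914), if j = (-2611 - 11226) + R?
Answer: -5575/611727126 ≈ -9.1135e-6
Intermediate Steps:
R = -55615301/5575 (R = 14028*(-1/16725) - 9975 = -4676/5575 - 9975 = -55615301/5575 ≈ -9975.8)
j = -132756576/5575 (j = (-2611 - 11226) - 55615301/5575 = -13837 - 55615301/5575 = -132756576/5575 ≈ -23813.)
1/(j - 85914) = 1/(-132756576/5575 - 85914) = 1/(-611727126/5575) = -5575/611727126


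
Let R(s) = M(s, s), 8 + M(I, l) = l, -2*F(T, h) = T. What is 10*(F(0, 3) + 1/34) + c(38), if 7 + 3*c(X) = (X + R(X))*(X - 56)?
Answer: -20912/51 ≈ -410.04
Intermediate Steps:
F(T, h) = -T/2
M(I, l) = -8 + l
R(s) = -8 + s
c(X) = -7/3 + (-56 + X)*(-8 + 2*X)/3 (c(X) = -7/3 + ((X + (-8 + X))*(X - 56))/3 = -7/3 + ((-8 + 2*X)*(-56 + X))/3 = -7/3 + ((-56 + X)*(-8 + 2*X))/3 = -7/3 + (-56 + X)*(-8 + 2*X)/3)
10*(F(0, 3) + 1/34) + c(38) = 10*(-½*0 + 1/34) + (147 - 40*38 + (⅔)*38²) = 10*(0 + 1*(1/34)) + (147 - 1520 + (⅔)*1444) = 10*(0 + 1/34) + (147 - 1520 + 2888/3) = 10*(1/34) - 1231/3 = 5/17 - 1231/3 = -20912/51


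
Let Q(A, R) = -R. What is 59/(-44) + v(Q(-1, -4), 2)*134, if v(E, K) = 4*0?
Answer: -59/44 ≈ -1.3409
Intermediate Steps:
v(E, K) = 0
59/(-44) + v(Q(-1, -4), 2)*134 = 59/(-44) + 0*134 = 59*(-1/44) + 0 = -59/44 + 0 = -59/44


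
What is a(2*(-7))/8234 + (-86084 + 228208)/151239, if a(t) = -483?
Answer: 47704373/54143562 ≈ 0.88107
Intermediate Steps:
a(2*(-7))/8234 + (-86084 + 228208)/151239 = -483/8234 + (-86084 + 228208)/151239 = -483*1/8234 + 142124*(1/151239) = -21/358 + 142124/151239 = 47704373/54143562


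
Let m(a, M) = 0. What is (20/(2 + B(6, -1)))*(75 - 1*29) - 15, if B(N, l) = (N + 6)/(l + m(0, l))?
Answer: -107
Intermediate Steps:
B(N, l) = (6 + N)/l (B(N, l) = (N + 6)/(l + 0) = (6 + N)/l)
(20/(2 + B(6, -1)))*(75 - 1*29) - 15 = (20/(2 + (6 + 6)/(-1)))*(75 - 1*29) - 15 = (20/(2 - 1*12))*(75 - 29) - 15 = (20/(2 - 12))*46 - 15 = (20/(-10))*46 - 15 = -⅒*20*46 - 15 = -2*46 - 15 = -92 - 15 = -107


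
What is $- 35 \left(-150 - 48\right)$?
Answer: $6930$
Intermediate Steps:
$- 35 \left(-150 - 48\right) = \left(-35\right) \left(-198\right) = 6930$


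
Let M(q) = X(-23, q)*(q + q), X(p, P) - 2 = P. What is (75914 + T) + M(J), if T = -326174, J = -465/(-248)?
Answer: -8007855/32 ≈ -2.5025e+5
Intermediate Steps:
X(p, P) = 2 + P
J = 15/8 (J = -465*(-1/248) = 15/8 ≈ 1.8750)
M(q) = 2*q*(2 + q) (M(q) = (2 + q)*(q + q) = (2 + q)*(2*q) = 2*q*(2 + q))
(75914 + T) + M(J) = (75914 - 326174) + 2*(15/8)*(2 + 15/8) = -250260 + 2*(15/8)*(31/8) = -250260 + 465/32 = -8007855/32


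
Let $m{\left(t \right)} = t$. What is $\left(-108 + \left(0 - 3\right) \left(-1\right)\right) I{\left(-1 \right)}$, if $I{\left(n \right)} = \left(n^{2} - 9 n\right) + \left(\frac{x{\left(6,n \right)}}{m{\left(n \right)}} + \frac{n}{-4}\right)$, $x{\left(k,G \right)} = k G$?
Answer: $- \frac{6825}{4} \approx -1706.3$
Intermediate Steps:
$x{\left(k,G \right)} = G k$
$I{\left(n \right)} = 6 + n^{2} - \frac{37 n}{4}$ ($I{\left(n \right)} = \left(n^{2} - 9 n\right) + \left(\frac{n 6}{n} + \frac{n}{-4}\right) = \left(n^{2} - 9 n\right) + \left(\frac{6 n}{n} + n \left(- \frac{1}{4}\right)\right) = \left(n^{2} - 9 n\right) - \left(-6 + \frac{n}{4}\right) = 6 + n^{2} - \frac{37 n}{4}$)
$\left(-108 + \left(0 - 3\right) \left(-1\right)\right) I{\left(-1 \right)} = \left(-108 + \left(0 - 3\right) \left(-1\right)\right) \left(6 + \left(-1\right)^{2} - - \frac{37}{4}\right) = \left(-108 - -3\right) \left(6 + 1 + \frac{37}{4}\right) = \left(-108 + 3\right) \frac{65}{4} = \left(-105\right) \frac{65}{4} = - \frac{6825}{4}$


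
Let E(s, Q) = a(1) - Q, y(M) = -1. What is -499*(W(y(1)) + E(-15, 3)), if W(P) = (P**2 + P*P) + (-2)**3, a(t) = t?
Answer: 3992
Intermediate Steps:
E(s, Q) = 1 - Q
W(P) = -8 + 2*P**2 (W(P) = (P**2 + P**2) - 8 = 2*P**2 - 8 = -8 + 2*P**2)
-499*(W(y(1)) + E(-15, 3)) = -499*((-8 + 2*(-1)**2) + (1 - 1*3)) = -499*((-8 + 2*1) + (1 - 3)) = -499*((-8 + 2) - 2) = -499*(-6 - 2) = -499*(-8) = 3992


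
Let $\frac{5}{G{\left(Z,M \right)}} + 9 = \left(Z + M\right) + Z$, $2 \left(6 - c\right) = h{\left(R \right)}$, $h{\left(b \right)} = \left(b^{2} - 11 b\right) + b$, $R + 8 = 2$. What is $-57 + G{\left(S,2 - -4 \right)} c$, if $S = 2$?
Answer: $-267$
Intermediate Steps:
$R = -6$ ($R = -8 + 2 = -6$)
$h{\left(b \right)} = b^{2} - 10 b$
$c = -42$ ($c = 6 - \frac{\left(-6\right) \left(-10 - 6\right)}{2} = 6 - \frac{\left(-6\right) \left(-16\right)}{2} = 6 - 48 = -42$)
$G{\left(Z,M \right)} = \frac{5}{-9 + M + 2 Z}$ ($G{\left(Z,M \right)} = \frac{5}{-9 + \left(\left(Z + M\right) + Z\right)} = \frac{5}{-9 + \left(\left(M + Z\right) + Z\right)} = \frac{5}{-9 + \left(M + 2 Z\right)} = \frac{5}{-9 + M + 2 Z}$)
$-57 + G{\left(S,2 - -4 \right)} c = -57 + \frac{5}{-9 + \left(2 - -4\right) + 2 \cdot 2} \left(-42\right) = -57 + \frac{5}{-9 + \left(2 + 4\right) + 4} \left(-42\right) = -57 + \frac{5}{-9 + 6 + 4} \left(-42\right) = -57 + \frac{5}{1} \left(-42\right) = -57 + 5 \cdot 1 \left(-42\right) = -57 + 5 \left(-42\right) = -57 - 210 = -267$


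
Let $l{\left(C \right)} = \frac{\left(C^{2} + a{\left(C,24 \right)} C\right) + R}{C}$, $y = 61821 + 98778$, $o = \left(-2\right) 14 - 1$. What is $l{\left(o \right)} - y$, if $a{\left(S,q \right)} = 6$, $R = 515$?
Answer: $- \frac{4658553}{29} \approx -1.6064 \cdot 10^{5}$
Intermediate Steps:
$o = -29$ ($o = -28 - 1 = -29$)
$y = 160599$
$l{\left(C \right)} = \frac{515 + C^{2} + 6 C}{C}$ ($l{\left(C \right)} = \frac{\left(C^{2} + 6 C\right) + 515}{C} = \frac{515 + C^{2} + 6 C}{C}$)
$l{\left(o \right)} - y = \left(6 - 29 + \frac{515}{-29}\right) - 160599 = \left(6 - 29 + 515 \left(- \frac{1}{29}\right)\right) - 160599 = \left(6 - 29 - \frac{515}{29}\right) - 160599 = - \frac{1182}{29} - 160599 = - \frac{4658553}{29}$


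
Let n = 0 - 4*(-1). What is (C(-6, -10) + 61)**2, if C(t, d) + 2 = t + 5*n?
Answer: 5329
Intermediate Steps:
n = 4 (n = 0 + 4 = 4)
C(t, d) = 18 + t (C(t, d) = -2 + (t + 5*4) = -2 + (t + 20) = -2 + (20 + t) = 18 + t)
(C(-6, -10) + 61)**2 = ((18 - 6) + 61)**2 = (12 + 61)**2 = 73**2 = 5329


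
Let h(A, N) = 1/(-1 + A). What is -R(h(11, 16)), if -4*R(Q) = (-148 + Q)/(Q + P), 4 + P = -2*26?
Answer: 1479/2236 ≈ 0.66145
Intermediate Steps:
P = -56 (P = -4 - 2*26 = -4 - 52 = -56)
R(Q) = -(-148 + Q)/(4*(-56 + Q)) (R(Q) = -(-148 + Q)/(4*(Q - 56)) = -(-148 + Q)/(4*(-56 + Q)))
-R(h(11, 16)) = -(148 - 1/(-1 + 11))/(4*(-56 + 1/(-1 + 11))) = -(148 - 1/10)/(4*(-56 + 1/10)) = -(148 - 1*1/10)/(4*(-56 + 1/10)) = -(148 - 1/10)/(4*(-559/10)) = -(-10)*1479/(4*559*10) = -1*(-1479/2236) = 1479/2236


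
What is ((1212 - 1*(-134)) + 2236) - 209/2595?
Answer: 9295081/2595 ≈ 3581.9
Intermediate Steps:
((1212 - 1*(-134)) + 2236) - 209/2595 = ((1212 + 134) + 2236) - 209*1/2595 = (1346 + 2236) - 209/2595 = 3582 - 209/2595 = 9295081/2595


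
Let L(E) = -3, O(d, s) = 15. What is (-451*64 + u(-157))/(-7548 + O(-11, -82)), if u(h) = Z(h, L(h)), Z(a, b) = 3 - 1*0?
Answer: 931/243 ≈ 3.8313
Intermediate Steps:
Z(a, b) = 3 (Z(a, b) = 3 + 0 = 3)
u(h) = 3
(-451*64 + u(-157))/(-7548 + O(-11, -82)) = (-451*64 + 3)/(-7548 + 15) = (-28864 + 3)/(-7533) = -28861*(-1/7533) = 931/243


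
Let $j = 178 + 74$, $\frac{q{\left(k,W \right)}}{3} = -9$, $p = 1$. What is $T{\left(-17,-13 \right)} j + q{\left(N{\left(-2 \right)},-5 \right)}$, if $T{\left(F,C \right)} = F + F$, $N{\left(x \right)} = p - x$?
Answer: $-8595$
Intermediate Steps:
$N{\left(x \right)} = 1 - x$
$q{\left(k,W \right)} = -27$ ($q{\left(k,W \right)} = 3 \left(-9\right) = -27$)
$T{\left(F,C \right)} = 2 F$
$j = 252$
$T{\left(-17,-13 \right)} j + q{\left(N{\left(-2 \right)},-5 \right)} = 2 \left(-17\right) 252 - 27 = \left(-34\right) 252 - 27 = -8568 - 27 = -8595$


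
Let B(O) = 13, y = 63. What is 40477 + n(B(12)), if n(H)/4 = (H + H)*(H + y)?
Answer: 48381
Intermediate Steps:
n(H) = 8*H*(63 + H) (n(H) = 4*((H + H)*(H + 63)) = 4*((2*H)*(63 + H)) = 4*(2*H*(63 + H)) = 8*H*(63 + H))
40477 + n(B(12)) = 40477 + 8*13*(63 + 13) = 40477 + 8*13*76 = 40477 + 7904 = 48381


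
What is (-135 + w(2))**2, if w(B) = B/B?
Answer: 17956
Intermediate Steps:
w(B) = 1
(-135 + w(2))**2 = (-135 + 1)**2 = (-134)**2 = 17956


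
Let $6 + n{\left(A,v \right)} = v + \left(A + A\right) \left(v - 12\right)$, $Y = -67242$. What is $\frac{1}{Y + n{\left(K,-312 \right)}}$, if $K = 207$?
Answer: $- \frac{1}{201696} \approx -4.958 \cdot 10^{-6}$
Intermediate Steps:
$n{\left(A,v \right)} = -6 + v + 2 A \left(-12 + v\right)$ ($n{\left(A,v \right)} = -6 + \left(v + \left(A + A\right) \left(v - 12\right)\right) = -6 + \left(v + 2 A \left(-12 + v\right)\right) = -6 + v + 2 A \left(-12 + v\right)$)
$\frac{1}{Y + n{\left(K,-312 \right)}} = \frac{1}{-67242 - \left(5286 + 129168\right)} = \frac{1}{-67242 - 134454} = \frac{1}{-201696} = - \frac{1}{201696}$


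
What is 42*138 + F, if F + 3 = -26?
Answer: 5767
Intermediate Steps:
F = -29 (F = -3 - 26 = -29)
42*138 + F = 42*138 - 29 = 5796 - 29 = 5767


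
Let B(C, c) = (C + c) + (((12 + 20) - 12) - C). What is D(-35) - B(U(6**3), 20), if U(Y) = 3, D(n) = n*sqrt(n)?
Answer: -40 - 35*I*sqrt(35) ≈ -40.0 - 207.06*I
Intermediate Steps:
D(n) = n**(3/2)
B(C, c) = 20 + c (B(C, c) = (C + c) + ((32 - 12) - C) = (C + c) + (20 - C) = 20 + c)
D(-35) - B(U(6**3), 20) = (-35)**(3/2) - (20 + 20) = -35*I*sqrt(35) - 1*40 = -35*I*sqrt(35) - 40 = -40 - 35*I*sqrt(35)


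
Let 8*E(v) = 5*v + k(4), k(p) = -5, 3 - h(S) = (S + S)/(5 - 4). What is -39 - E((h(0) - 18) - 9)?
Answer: -187/8 ≈ -23.375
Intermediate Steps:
h(S) = 3 - 2*S (h(S) = 3 - (S + S)/(5 - 4) = 3 - 2*S/1 = 3 - 2*S)
E(v) = -5/8 + 5*v/8 (E(v) = (5*v - 5)/8 = (-5 + 5*v)/8 = -5/8 + 5*v/8)
-39 - E((h(0) - 18) - 9) = -39 - (-5/8 + 5*(((3 - 2*0) - 18) - 9)/8) = -39 - (-5/8 + 5*(((3 + 0) - 18) - 9)/8) = -39 - (-5/8 + 5*((3 - 18) - 9)/8) = -39 - (-5/8 + 5*(-15 - 9)/8) = -39 - (-5/8 + (5/8)*(-24)) = -39 - (-5/8 - 15) = -39 - 1*(-125/8) = -39 + 125/8 = -187/8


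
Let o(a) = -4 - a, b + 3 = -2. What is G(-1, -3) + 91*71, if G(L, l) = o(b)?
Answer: 6462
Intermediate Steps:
b = -5 (b = -3 - 2 = -5)
G(L, l) = 1 (G(L, l) = -4 - 1*(-5) = -4 + 5 = 1)
G(-1, -3) + 91*71 = 1 + 91*71 = 1 + 6461 = 6462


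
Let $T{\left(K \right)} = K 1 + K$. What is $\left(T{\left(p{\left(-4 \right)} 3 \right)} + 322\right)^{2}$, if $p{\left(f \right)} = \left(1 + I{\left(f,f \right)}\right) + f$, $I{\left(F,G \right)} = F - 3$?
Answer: $68644$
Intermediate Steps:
$I{\left(F,G \right)} = -3 + F$
$p{\left(f \right)} = -2 + 2 f$ ($p{\left(f \right)} = \left(1 + \left(-3 + f\right)\right) + f = \left(-2 + f\right) + f = -2 + 2 f$)
$T{\left(K \right)} = 2 K$ ($T{\left(K \right)} = K + K = 2 K$)
$\left(T{\left(p{\left(-4 \right)} 3 \right)} + 322\right)^{2} = \left(2 \left(-2 + 2 \left(-4\right)\right) 3 + 322\right)^{2} = \left(2 \left(-2 - 8\right) 3 + 322\right)^{2} = \left(2 \left(\left(-10\right) 3\right) + 322\right)^{2} = \left(2 \left(-30\right) + 322\right)^{2} = \left(-60 + 322\right)^{2} = 262^{2} = 68644$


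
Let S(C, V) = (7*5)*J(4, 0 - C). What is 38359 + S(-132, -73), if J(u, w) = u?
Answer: 38499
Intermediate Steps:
S(C, V) = 140 (S(C, V) = (7*5)*4 = 35*4 = 140)
38359 + S(-132, -73) = 38359 + 140 = 38499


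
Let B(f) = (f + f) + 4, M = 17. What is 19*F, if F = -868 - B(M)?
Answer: -17214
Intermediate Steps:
B(f) = 4 + 2*f (B(f) = 2*f + 4 = 4 + 2*f)
F = -906 (F = -868 - (4 + 2*17) = -868 - (4 + 34) = -868 - 1*38 = -868 - 38 = -906)
19*F = 19*(-906) = -17214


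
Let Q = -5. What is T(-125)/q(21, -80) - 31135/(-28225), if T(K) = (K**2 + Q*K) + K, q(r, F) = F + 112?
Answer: 91224889/180640 ≈ 505.01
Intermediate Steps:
q(r, F) = 112 + F
T(K) = K**2 - 4*K (T(K) = (K**2 - 5*K) + K = K**2 - 4*K)
T(-125)/q(21, -80) - 31135/(-28225) = (-125*(-4 - 125))/(112 - 80) - 31135/(-28225) = -125*(-129)/32 - 31135*(-1/28225) = 16125*(1/32) + 6227/5645 = 16125/32 + 6227/5645 = 91224889/180640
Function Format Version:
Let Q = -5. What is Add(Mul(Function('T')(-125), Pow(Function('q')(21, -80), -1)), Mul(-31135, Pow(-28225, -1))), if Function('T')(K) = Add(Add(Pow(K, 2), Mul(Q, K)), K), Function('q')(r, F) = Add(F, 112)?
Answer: Rational(91224889, 180640) ≈ 505.01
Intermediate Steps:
Function('q')(r, F) = Add(112, F)
Function('T')(K) = Add(Pow(K, 2), Mul(-4, K)) (Function('T')(K) = Add(Add(Pow(K, 2), Mul(-5, K)), K) = Add(Pow(K, 2), Mul(-4, K)))
Add(Mul(Function('T')(-125), Pow(Function('q')(21, -80), -1)), Mul(-31135, Pow(-28225, -1))) = Add(Mul(Mul(-125, Add(-4, -125)), Pow(Add(112, -80), -1)), Mul(-31135, Pow(-28225, -1))) = Add(Mul(Mul(-125, -129), Pow(32, -1)), Mul(-31135, Rational(-1, 28225))) = Add(Mul(16125, Rational(1, 32)), Rational(6227, 5645)) = Add(Rational(16125, 32), Rational(6227, 5645)) = Rational(91224889, 180640)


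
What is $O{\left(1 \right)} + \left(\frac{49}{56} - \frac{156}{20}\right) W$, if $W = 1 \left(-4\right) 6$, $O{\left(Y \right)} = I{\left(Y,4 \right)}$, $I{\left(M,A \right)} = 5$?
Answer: $\frac{856}{5} \approx 171.2$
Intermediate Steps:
$O{\left(Y \right)} = 5$
$W = -24$ ($W = \left(-4\right) 6 = -24$)
$O{\left(1 \right)} + \left(\frac{49}{56} - \frac{156}{20}\right) W = 5 + \left(\frac{49}{56} - \frac{156}{20}\right) \left(-24\right) = 5 + \left(49 \cdot \frac{1}{56} - \frac{39}{5}\right) \left(-24\right) = 5 + \left(\frac{7}{8} - \frac{39}{5}\right) \left(-24\right) = 5 - - \frac{831}{5} = 5 + \frac{831}{5} = \frac{856}{5}$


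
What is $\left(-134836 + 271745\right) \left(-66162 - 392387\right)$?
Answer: $-62779485041$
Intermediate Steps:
$\left(-134836 + 271745\right) \left(-66162 - 392387\right) = 136909 \left(-458549\right) = -62779485041$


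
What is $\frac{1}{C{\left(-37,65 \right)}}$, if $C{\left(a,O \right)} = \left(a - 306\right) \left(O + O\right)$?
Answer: $- \frac{1}{44590} \approx -2.2427 \cdot 10^{-5}$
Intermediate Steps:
$C{\left(a,O \right)} = 2 O \left(-306 + a\right)$ ($C{\left(a,O \right)} = \left(-306 + a\right) 2 O = 2 O \left(-306 + a\right)$)
$\frac{1}{C{\left(-37,65 \right)}} = \frac{1}{2 \cdot 65 \left(-306 - 37\right)} = \frac{1}{2 \cdot 65 \left(-343\right)} = \frac{1}{-44590} = - \frac{1}{44590}$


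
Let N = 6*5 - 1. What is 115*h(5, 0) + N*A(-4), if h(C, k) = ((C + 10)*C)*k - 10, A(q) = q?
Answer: -1266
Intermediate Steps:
N = 29 (N = 30 - 1 = 29)
h(C, k) = -10 + C*k*(10 + C) (h(C, k) = ((10 + C)*C)*k - 10 = (C*(10 + C))*k - 10 = C*k*(10 + C) - 10 = -10 + C*k*(10 + C))
115*h(5, 0) + N*A(-4) = 115*(-10 + 0*5² + 10*5*0) + 29*(-4) = 115*(-10 + 0*25 + 0) - 116 = 115*(-10 + 0 + 0) - 116 = 115*(-10) - 116 = -1150 - 116 = -1266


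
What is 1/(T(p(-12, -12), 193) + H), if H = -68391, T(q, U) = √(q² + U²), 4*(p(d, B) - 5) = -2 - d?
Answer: -273564/18709166303 - 74*√109/18709166303 ≈ -1.4663e-5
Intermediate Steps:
p(d, B) = 9/2 - d/4 (p(d, B) = 5 + (-2 - d)/4 = 5 + (-½ - d/4) = 9/2 - d/4)
T(q, U) = √(U² + q²)
1/(T(p(-12, -12), 193) + H) = 1/(√(193² + (9/2 - ¼*(-12))²) - 68391) = 1/(√(37249 + (9/2 + 3)²) - 68391) = 1/(√(37249 + (15/2)²) - 68391) = 1/(√(37249 + 225/4) - 68391) = 1/(√(149221/4) - 68391) = 1/(37*√109/2 - 68391) = 1/(-68391 + 37*√109/2)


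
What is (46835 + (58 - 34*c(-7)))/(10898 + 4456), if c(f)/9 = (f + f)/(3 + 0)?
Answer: 5369/1706 ≈ 3.1471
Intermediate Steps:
c(f) = 6*f (c(f) = 9*((f + f)/(3 + 0)) = 9*((2*f)/3) = 9*((2*f)*(⅓)) = 9*(2*f/3) = 6*f)
(46835 + (58 - 34*c(-7)))/(10898 + 4456) = (46835 + (58 - 204*(-7)))/(10898 + 4456) = (46835 + (58 - 34*(-42)))/15354 = (46835 + (58 + 1428))*(1/15354) = (46835 + 1486)*(1/15354) = 48321*(1/15354) = 5369/1706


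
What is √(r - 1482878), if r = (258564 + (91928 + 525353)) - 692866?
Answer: I*√1299899 ≈ 1140.1*I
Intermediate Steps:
r = 182979 (r = (258564 + 617281) - 692866 = 875845 - 692866 = 182979)
√(r - 1482878) = √(182979 - 1482878) = √(-1299899) = I*√1299899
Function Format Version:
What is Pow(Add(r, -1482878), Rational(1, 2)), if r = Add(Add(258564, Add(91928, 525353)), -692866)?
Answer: Mul(I, Pow(1299899, Rational(1, 2))) ≈ Mul(1140.1, I)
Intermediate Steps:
r = 182979 (r = Add(Add(258564, 617281), -692866) = Add(875845, -692866) = 182979)
Pow(Add(r, -1482878), Rational(1, 2)) = Pow(Add(182979, -1482878), Rational(1, 2)) = Pow(-1299899, Rational(1, 2)) = Mul(I, Pow(1299899, Rational(1, 2)))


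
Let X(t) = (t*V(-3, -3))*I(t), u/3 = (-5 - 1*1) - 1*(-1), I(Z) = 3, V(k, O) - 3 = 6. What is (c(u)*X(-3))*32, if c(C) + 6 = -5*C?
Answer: -178848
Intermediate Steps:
V(k, O) = 9 (V(k, O) = 3 + 6 = 9)
u = -15 (u = 3*((-5 - 1*1) - 1*(-1)) = 3*((-5 - 1) + 1) = 3*(-6 + 1) = 3*(-5) = -15)
X(t) = 27*t (X(t) = (t*9)*3 = (9*t)*3 = 27*t)
c(C) = -6 - 5*C
(c(u)*X(-3))*32 = ((-6 - 5*(-15))*(27*(-3)))*32 = ((-6 + 75)*(-81))*32 = (69*(-81))*32 = -5589*32 = -178848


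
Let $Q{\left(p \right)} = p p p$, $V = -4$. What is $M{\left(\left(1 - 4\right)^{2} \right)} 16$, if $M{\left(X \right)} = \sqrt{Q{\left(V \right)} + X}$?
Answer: $16 i \sqrt{55} \approx 118.66 i$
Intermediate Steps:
$Q{\left(p \right)} = p^{3}$ ($Q{\left(p \right)} = p^{2} p = p^{3}$)
$M{\left(X \right)} = \sqrt{-64 + X}$ ($M{\left(X \right)} = \sqrt{\left(-4\right)^{3} + X} = \sqrt{-64 + X}$)
$M{\left(\left(1 - 4\right)^{2} \right)} 16 = \sqrt{-64 + \left(1 - 4\right)^{2}} \cdot 16 = \sqrt{-64 + \left(-3\right)^{2}} \cdot 16 = \sqrt{-64 + 9} \cdot 16 = \sqrt{-55} \cdot 16 = i \sqrt{55} \cdot 16 = 16 i \sqrt{55}$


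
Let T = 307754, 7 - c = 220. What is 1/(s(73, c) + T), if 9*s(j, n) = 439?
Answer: 9/2770225 ≈ 3.2488e-6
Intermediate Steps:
c = -213 (c = 7 - 1*220 = 7 - 220 = -213)
s(j, n) = 439/9 (s(j, n) = (⅑)*439 = 439/9)
1/(s(73, c) + T) = 1/(439/9 + 307754) = 1/(2770225/9) = 9/2770225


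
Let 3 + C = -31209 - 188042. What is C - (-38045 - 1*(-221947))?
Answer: -403156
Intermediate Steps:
C = -219254 (C = -3 + (-31209 - 188042) = -3 - 219251 = -219254)
C - (-38045 - 1*(-221947)) = -219254 - (-38045 - 1*(-221947)) = -219254 - (-38045 + 221947) = -219254 - 1*183902 = -219254 - 183902 = -403156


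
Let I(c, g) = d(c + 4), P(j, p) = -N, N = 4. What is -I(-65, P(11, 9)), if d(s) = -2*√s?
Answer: 2*I*√61 ≈ 15.62*I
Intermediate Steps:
P(j, p) = -4 (P(j, p) = -1*4 = -4)
I(c, g) = -2*√(4 + c) (I(c, g) = -2*√(c + 4) = -2*√(4 + c))
-I(-65, P(11, 9)) = -(-2)*√(4 - 65) = -(-2)*√(-61) = -(-2)*I*√61 = 2*I*√61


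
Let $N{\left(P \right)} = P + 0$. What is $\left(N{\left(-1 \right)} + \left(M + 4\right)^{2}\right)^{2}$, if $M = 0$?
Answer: $225$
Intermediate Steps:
$N{\left(P \right)} = P$
$\left(N{\left(-1 \right)} + \left(M + 4\right)^{2}\right)^{2} = \left(-1 + \left(0 + 4\right)^{2}\right)^{2} = \left(-1 + 4^{2}\right)^{2} = \left(-1 + 16\right)^{2} = 15^{2} = 225$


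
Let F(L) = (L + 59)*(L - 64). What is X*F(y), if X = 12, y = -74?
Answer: 24840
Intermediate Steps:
F(L) = (-64 + L)*(59 + L) (F(L) = (59 + L)*(-64 + L) = (-64 + L)*(59 + L))
X*F(y) = 12*(-3776 + (-74)**2 - 5*(-74)) = 12*(-3776 + 5476 + 370) = 12*2070 = 24840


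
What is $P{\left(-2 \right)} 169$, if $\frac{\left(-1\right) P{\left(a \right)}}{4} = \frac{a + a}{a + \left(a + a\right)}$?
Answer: $- \frac{1352}{3} \approx -450.67$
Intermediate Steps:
$P{\left(a \right)} = - \frac{8}{3}$ ($P{\left(a \right)} = - 4 \frac{a + a}{a + \left(a + a\right)} = - 4 \frac{2 a}{a + 2 a} = - 4 \frac{2 a}{3 a} = - 4 \cdot 2 a \frac{1}{3 a} = \left(-4\right) \frac{2}{3} = - \frac{8}{3}$)
$P{\left(-2 \right)} 169 = \left(- \frac{8}{3}\right) 169 = - \frac{1352}{3}$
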